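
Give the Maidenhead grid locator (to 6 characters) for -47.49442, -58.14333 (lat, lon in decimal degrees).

GE02wm

Add 180° to longitude and 90° to latitude: 121.8567, 42.5056.
Field (20°×10°, letters A–R): 121.8567/20 → 6 → G, 42.5056/10 → 4 → E; chars GE.
Square (2°×1°, digits 0–9): 1.8567/2 → 0, 2.5056/1 → 2; chars 02.
Subsquare (5′×2.5′, letters a–x): 1.8567/0.0833333 → 22 → w, 0.5056/0.0416667 → 12 → m; chars wm.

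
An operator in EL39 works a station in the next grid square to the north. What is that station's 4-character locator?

Latitude square 9; +1 → 10, wraps to 0, carry into field.
Latitude field L = 11; +1 → 12 = M.
The longitude characters are unchanged.

EM30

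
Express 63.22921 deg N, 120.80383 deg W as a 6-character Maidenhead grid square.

CP93of

Shift to the Maidenhead origin (180°W, 90°S): lon 59.1962, lat 153.2292.
Field (20°×10°, letters A–R): lon ⌊59.1962/20⌋ = 2 → C; lat ⌊153.2292/10⌋ = 15 → P.
Square (2°×1°, digits 0–9): lon ⌊19.1962/2⌋ = 9; lat ⌊3.2292/1⌋ = 3.
Subsquare (5′×2.5′, letters a–x): lon ⌊1.1962/0.0833333⌋ = 14 → o; lat ⌊0.2292/0.0416667⌋ = 5 → f.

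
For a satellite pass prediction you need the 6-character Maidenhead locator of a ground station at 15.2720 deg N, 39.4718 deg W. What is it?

HK05gg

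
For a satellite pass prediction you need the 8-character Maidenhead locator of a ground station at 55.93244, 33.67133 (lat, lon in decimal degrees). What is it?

KO65uw03

Shift to the Maidenhead origin (180°W, 90°S): lon 213.67133, lat 145.93244.
Field: lon ⌊213.67133/20⌋ = 10 → K; lat ⌊145.93244/10⌋ = 14 → O.
Square: lon ⌊13.67133/2⌋ = 6; lat ⌊5.93244/1⌋ = 5.
Subsquare: lon ⌊1.67133/0.0833333⌋ = 20 → u; lat ⌊0.93244/0.0416667⌋ = 22 → w.
Extended square: lon ⌊0.00466/0.00833333⌋ = 0; lat ⌊0.01577/0.00416667⌋ = 3.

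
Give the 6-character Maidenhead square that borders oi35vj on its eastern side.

Longitude subsquare v = 21; +1 → 22 = w.
The latitude characters are unchanged.

OI35wj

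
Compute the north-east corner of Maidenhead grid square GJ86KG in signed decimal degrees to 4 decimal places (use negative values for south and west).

6.2917, -43.0833

Field G=6, J=9: +6·20° lon, +9·10° lat → SW at lon -60°, lat 0°.
Square 8, 6: +8·2° lon, +6·1° lat → SW at lon -44°, lat 6°.
Subsquare k=10, g=6: +10·0.0833333° lon, +6·0.0416667° lat → SW at lon -43.1667°, lat 6.25°.
Cell spans 0.0833333° lon × 0.0416667° lat. NE corner is SW corner plus one full cell.
latitude 6.2917, longitude -43.0833.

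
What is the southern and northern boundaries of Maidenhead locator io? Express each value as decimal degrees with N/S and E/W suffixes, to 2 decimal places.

50.00° N, 60.00° N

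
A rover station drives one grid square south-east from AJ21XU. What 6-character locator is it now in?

AJ31at

Longitude subsquare x = 23; +1 → 24, wraps to 0 = a, carry into square.
Longitude square 2; +1 → 3.
Latitude subsquare u = 20; −1 → 19 = t.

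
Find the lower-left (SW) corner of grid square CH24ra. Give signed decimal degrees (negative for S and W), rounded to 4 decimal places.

-16.0000, -134.5833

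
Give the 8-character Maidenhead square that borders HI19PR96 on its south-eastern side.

HI19qr05

Longitude extended square 9; +1 → 10, wraps to 0, carry into subsquare.
Longitude subsquare p = 15; +1 → 16 = q.
Latitude extended square 6; −1 → 5.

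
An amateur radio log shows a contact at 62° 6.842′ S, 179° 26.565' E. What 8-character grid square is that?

RC97rv32

Add 180° to longitude and 90° to latitude: 359.44275, 27.88597.
Field: lon ⌊359.44275/20⌋ = 17 → R; lat ⌊27.88597/10⌋ = 2 → C.
Square: lon ⌊19.44275/2⌋ = 9; lat ⌊7.88597/1⌋ = 7.
Subsquare: lon ⌊1.44275/0.0833333⌋ = 17 → r; lat ⌊0.88597/0.0416667⌋ = 21 → v.
Extended square: lon ⌊0.02608/0.00833333⌋ = 3; lat ⌊0.01097/0.00416667⌋ = 2.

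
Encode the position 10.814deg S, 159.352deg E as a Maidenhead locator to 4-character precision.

QH99

Shift to the Maidenhead origin (180°W, 90°S): lon 339.35, lat 79.19.
Field: lon ⌊339.35/20⌋ = 16 → Q; lat ⌊79.19/10⌋ = 7 → H.
Square: lon ⌊19.35/2⌋ = 9; lat ⌊9.19/1⌋ = 9.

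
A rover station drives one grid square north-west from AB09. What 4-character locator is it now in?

RC90

Longitude square 0; −1 → -1, wraps to 9, carry into field.
Longitude field A = 0; −1 → -1, wraps to 17 = R, wrapping around the antimeridian.
Latitude square 9; +1 → 10, wraps to 0, carry into field.
Latitude field B = 1; +1 → 2 = C.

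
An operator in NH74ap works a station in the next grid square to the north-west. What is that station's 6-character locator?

Longitude subsquare a = 0; −1 → -1, wraps to 23 = x, carry into square.
Longitude square 7; −1 → 6.
Latitude subsquare p = 15; +1 → 16 = q.

NH64xq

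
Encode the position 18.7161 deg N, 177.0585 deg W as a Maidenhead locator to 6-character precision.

Add 180° to longitude and 90° to latitude: 2.9415, 108.7161.
Field: lon ⌊2.9415/20⌋ = 0 → A; lat ⌊108.7161/10⌋ = 10 → K.
Square: lon ⌊2.9415/2⌋ = 1; lat ⌊8.7161/1⌋ = 8.
Subsquare: lon ⌊0.9415/0.0833333⌋ = 11 → l; lat ⌊0.7161/0.0416667⌋ = 17 → r.

AK18lr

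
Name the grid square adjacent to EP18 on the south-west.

EP07

Longitude square 1; −1 → 0.
Latitude square 8; −1 → 7.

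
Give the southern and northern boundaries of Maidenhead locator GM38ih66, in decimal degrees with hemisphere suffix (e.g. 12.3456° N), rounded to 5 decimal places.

38.31667° N, 38.32083° N

Field G=6, M=12: +6·20° lon, +12·10° lat → SW at lon -60°, lat 30°.
Square 3, 8: +3·2° lon, +8·1° lat → SW at lon -54°, lat 38°.
Subsquare i=8, h=7: +8·0.0833333° lon, +7·0.0416667° lat → SW at lon -53.3333°, lat 38.2917°.
Extended square 6, 6: +6·0.00833333° lon, +6·0.00416667° lat → SW at lon -53.2833°, lat 38.3167°.
Cell spans 0.00833333° lon × 0.00416667° lat.
south 38.31667° N, north 38.32083° N.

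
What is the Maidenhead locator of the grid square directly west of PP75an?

PP65xn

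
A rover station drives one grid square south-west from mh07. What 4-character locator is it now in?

LH96

Longitude square 0; −1 → -1, wraps to 9, carry into field.
Longitude field M = 12; −1 → 11 = L.
Latitude square 7; −1 → 6.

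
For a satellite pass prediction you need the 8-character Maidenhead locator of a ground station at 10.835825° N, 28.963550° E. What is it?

KK40lu50

Add 180° to longitude and 90° to latitude: 208.96355, 100.83582.
Field: lon ⌊208.96355/20⌋ = 10 → K; lat ⌊100.83582/10⌋ = 10 → K.
Square: lon ⌊8.96355/2⌋ = 4; lat ⌊0.83582/1⌋ = 0.
Subsquare: lon ⌊0.96355/0.0833333⌋ = 11 → l; lat ⌊0.83582/0.0416667⌋ = 20 → u.
Extended square: lon ⌊0.04688/0.00833333⌋ = 5; lat ⌊0.00249/0.00416667⌋ = 0.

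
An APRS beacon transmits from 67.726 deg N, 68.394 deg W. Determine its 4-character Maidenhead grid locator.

Offset from 180°W / 90°S: lon 111.61°, lat 157.73°.
Field (20°×10°, letters A–R): 111.61/20 → 5 → F, 157.73/10 → 15 → P; chars FP.
Square (2°×1°, digits 0–9): 11.61/2 → 5, 7.73/1 → 7; chars 57.

FP57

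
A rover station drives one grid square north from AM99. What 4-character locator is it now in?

Latitude square 9; +1 → 10, wraps to 0, carry into field.
Latitude field M = 12; +1 → 13 = N.
The longitude characters are unchanged.

AN90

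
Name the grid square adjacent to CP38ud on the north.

CP38ue

Latitude subsquare d = 3; +1 → 4 = e.
The longitude characters are unchanged.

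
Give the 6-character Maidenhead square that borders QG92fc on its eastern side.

QG92gc

Longitude subsquare f = 5; +1 → 6 = g.
The latitude characters are unchanged.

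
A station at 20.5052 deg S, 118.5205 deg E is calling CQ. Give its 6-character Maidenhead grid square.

OG99gl

Add 180° to longitude and 90° to latitude: 298.5205, 69.4948.
Field: lon ⌊298.5205/20⌋ = 14 → O; lat ⌊69.4948/10⌋ = 6 → G.
Square: lon ⌊18.5205/2⌋ = 9; lat ⌊9.4948/1⌋ = 9.
Subsquare: lon ⌊0.5205/0.0833333⌋ = 6 → g; lat ⌊0.4948/0.0416667⌋ = 11 → l.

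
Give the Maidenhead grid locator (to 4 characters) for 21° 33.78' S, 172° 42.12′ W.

AG38

Shift to the Maidenhead origin (180°W, 90°S): lon 7.30, lat 68.44.
Field (20°×10°, letters A–R): lon ⌊7.30/20⌋ = 0 → A; lat ⌊68.44/10⌋ = 6 → G.
Square (2°×1°, digits 0–9): lon ⌊7.30/2⌋ = 3; lat ⌊8.44/1⌋ = 8.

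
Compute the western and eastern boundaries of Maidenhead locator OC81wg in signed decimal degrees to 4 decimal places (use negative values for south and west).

117.8333, 117.9167

Field O=14, C=2: +14·20° lon, +2·10° lat → SW at lon 100°, lat -70°.
Square 8, 1: +8·2° lon, +1·1° lat → SW at lon 116°, lat -69°.
Subsquare w=22, g=6: +22·0.0833333° lon, +6·0.0416667° lat → SW at lon 117.833°, lat -68.75°.
Cell spans 0.0833333° lon × 0.0416667° lat.
west 117.8333, east 117.9167.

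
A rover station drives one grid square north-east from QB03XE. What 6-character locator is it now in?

QB13af

Longitude subsquare x = 23; +1 → 24, wraps to 0 = a, carry into square.
Longitude square 0; +1 → 1.
Latitude subsquare e = 4; +1 → 5 = f.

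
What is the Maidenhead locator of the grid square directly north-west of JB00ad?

Longitude subsquare a = 0; −1 → -1, wraps to 23 = x, carry into square.
Longitude square 0; −1 → -1, wraps to 9, carry into field.
Longitude field J = 9; −1 → 8 = I.
Latitude subsquare d = 3; +1 → 4 = e.

IB90xe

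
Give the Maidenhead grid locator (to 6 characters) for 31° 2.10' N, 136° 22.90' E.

Offset from 180°W / 90°S: lon 316.3817°, lat 121.0350°.
Field: 316.3817/20 → 15 → P, 121.0350/10 → 12 → M; chars PM.
Square: 16.3817/2 → 8, 1.0350/1 → 1; chars 81.
Subsquare: 0.3817/0.0833333 → 4 → e, 0.0350/0.0416667 → 0 → a; chars ea.

PM81ea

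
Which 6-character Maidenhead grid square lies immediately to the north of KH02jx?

KH03ja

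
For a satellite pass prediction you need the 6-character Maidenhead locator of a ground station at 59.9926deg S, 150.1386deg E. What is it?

Shift to the Maidenhead origin (180°W, 90°S): lon 330.1386, lat 30.0074.
Field: lon ⌊330.1386/20⌋ = 16 → Q; lat ⌊30.0074/10⌋ = 3 → D.
Square: lon ⌊10.1386/2⌋ = 5; lat ⌊0.0074/1⌋ = 0.
Subsquare: lon ⌊0.1386/0.0833333⌋ = 1 → b; lat ⌊0.0074/0.0416667⌋ = 0 → a.

QD50ba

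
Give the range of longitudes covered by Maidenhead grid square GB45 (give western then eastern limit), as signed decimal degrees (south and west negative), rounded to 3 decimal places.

Field G=6, B=1: +6·20° lon, +1·10° lat → SW at lon -60°, lat -80°.
Square 4, 5: +4·2° lon, +5·1° lat → SW at lon -52°, lat -75°.
Cell spans 2° lon × 1° lat.
west -52.000, east -50.000.

-52.000, -50.000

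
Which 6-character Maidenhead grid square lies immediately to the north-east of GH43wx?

Longitude subsquare w = 22; +1 → 23 = x.
Latitude subsquare x = 23; +1 → 24, wraps to 0 = a, carry into square.
Latitude square 3; +1 → 4.

GH44xa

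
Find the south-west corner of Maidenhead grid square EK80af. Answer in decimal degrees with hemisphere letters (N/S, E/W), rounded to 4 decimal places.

10.2083° N, 84.0000° W

Field E=4, K=10: +4·20° lon, +10·10° lat → SW at lon -100°, lat 10°.
Square 8, 0: +8·2° lon, +0·1° lat → SW at lon -84°, lat 10°.
Subsquare a=0, f=5: +0·0.0833333° lon, +5·0.0416667° lat → SW at lon -84°, lat 10.2083°.
latitude 10.2083° N, longitude 84.0000° W.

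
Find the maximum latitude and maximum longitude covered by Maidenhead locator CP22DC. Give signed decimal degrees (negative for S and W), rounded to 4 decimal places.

Field C=2, P=15: +2·20° lon, +15·10° lat → SW at lon -140°, lat 60°.
Square 2, 2: +2·2° lon, +2·1° lat → SW at lon -136°, lat 62°.
Subsquare d=3, c=2: +3·0.0833333° lon, +2·0.0416667° lat → SW at lon -135.75°, lat 62.0833°.
Cell spans 0.0833333° lon × 0.0416667° lat. NE corner is SW corner plus one full cell.
latitude 62.1250, longitude -135.6667.

62.1250, -135.6667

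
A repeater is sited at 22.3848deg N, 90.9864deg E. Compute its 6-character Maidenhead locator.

NL52lj

Add 180° to longitude and 90° to latitude: 270.9864, 112.3848.
Field: lon ⌊270.9864/20⌋ = 13 → N; lat ⌊112.3848/10⌋ = 11 → L.
Square: lon ⌊10.9864/2⌋ = 5; lat ⌊2.3848/1⌋ = 2.
Subsquare: lon ⌊0.9864/0.0833333⌋ = 11 → l; lat ⌊0.3848/0.0416667⌋ = 9 → j.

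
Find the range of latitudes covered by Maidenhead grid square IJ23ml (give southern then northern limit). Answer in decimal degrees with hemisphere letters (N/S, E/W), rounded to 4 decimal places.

3.4583° N, 3.5000° N

Field I=8, J=9: +8·20° lon, +9·10° lat → SW at lon -20°, lat 0°.
Square 2, 3: +2·2° lon, +3·1° lat → SW at lon -16°, lat 3°.
Subsquare m=12, l=11: +12·0.0833333° lon, +11·0.0416667° lat → SW at lon -15°, lat 3.45833°.
Cell spans 0.0833333° lon × 0.0416667° lat.
south 3.4583° N, north 3.5000° N.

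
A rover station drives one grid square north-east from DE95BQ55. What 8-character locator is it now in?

DE95bq66

Longitude extended square 5; +1 → 6.
Latitude extended square 5; +1 → 6.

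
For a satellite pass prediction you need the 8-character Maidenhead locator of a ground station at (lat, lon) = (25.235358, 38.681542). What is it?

KL95if16

Shift to the Maidenhead origin (180°W, 90°S): lon 218.68154, lat 115.23536.
Field (20°×10°, letters A–R): lon ⌊218.68154/20⌋ = 10 → K; lat ⌊115.23536/10⌋ = 11 → L.
Square (2°×1°, digits 0–9): lon ⌊18.68154/2⌋ = 9; lat ⌊5.23536/1⌋ = 5.
Subsquare (5′×2.5′, letters a–x): lon ⌊0.68154/0.0833333⌋ = 8 → i; lat ⌊0.23536/0.0416667⌋ = 5 → f.
Extended square (30″×15″, digits 0–9): lon ⌊0.01488/0.00833333⌋ = 1; lat ⌊0.02702/0.00416667⌋ = 6.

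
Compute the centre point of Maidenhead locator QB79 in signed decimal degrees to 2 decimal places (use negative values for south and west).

-70.50, 155.00

Field Q=16, B=1: +16·20° lon, +1·10° lat → SW at lon 140°, lat -80°.
Square 7, 9: +7·2° lon, +9·1° lat → SW at lon 154°, lat -71°.
Cell spans 2° lon × 1° lat. Centre is SW corner plus half of each.
latitude -70.50, longitude 155.00.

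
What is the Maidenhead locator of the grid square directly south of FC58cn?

Latitude subsquare n = 13; −1 → 12 = m.
The longitude characters are unchanged.

FC58cm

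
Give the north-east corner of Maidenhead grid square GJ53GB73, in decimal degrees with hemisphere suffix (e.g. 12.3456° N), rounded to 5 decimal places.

3.05833° N, 49.43333° W

Field G=6, J=9: +6·20° lon, +9·10° lat → SW at lon -60°, lat 0°.
Square 5, 3: +5·2° lon, +3·1° lat → SW at lon -50°, lat 3°.
Subsquare g=6, b=1: +6·0.0833333° lon, +1·0.0416667° lat → SW at lon -49.5°, lat 3.04167°.
Extended square 7, 3: +7·0.00833333° lon, +3·0.00416667° lat → SW at lon -49.4417°, lat 3.05417°.
Cell spans 0.00833333° lon × 0.00416667° lat. NE corner is SW corner plus one full cell.
latitude 3.05833° N, longitude 49.43333° W.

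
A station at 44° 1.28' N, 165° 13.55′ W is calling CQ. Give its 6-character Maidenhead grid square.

Shift to the Maidenhead origin (180°W, 90°S): lon 14.7742, lat 134.0213.
Field: 14.7742/20 → 0 → A, 134.0213/10 → 13 → N; chars AN.
Square: 14.7742/2 → 7, 4.0213/1 → 4; chars 74.
Subsquare: 0.7742/0.0833333 → 9 → j, 0.0213/0.0416667 → 0 → a; chars ja.

AN74ja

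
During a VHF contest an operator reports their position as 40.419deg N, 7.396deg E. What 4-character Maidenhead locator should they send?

JN30

Offset from 180°W / 90°S: lon 187.40°, lat 130.42°.
Field: lon ⌊187.40/20⌋ = 9 → J; lat ⌊130.42/10⌋ = 13 → N.
Square: lon ⌊7.40/2⌋ = 3; lat ⌊0.42/1⌋ = 0.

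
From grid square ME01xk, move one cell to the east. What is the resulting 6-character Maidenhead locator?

ME11ak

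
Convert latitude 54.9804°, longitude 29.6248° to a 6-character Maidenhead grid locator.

KO44tx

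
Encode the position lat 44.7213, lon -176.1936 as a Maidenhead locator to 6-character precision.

AN14vr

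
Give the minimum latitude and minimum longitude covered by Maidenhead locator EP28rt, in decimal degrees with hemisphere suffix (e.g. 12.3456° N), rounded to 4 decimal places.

68.7917° N, 94.5833° W

Field E=4, P=15: +4·20° lon, +15·10° lat → SW at lon -100°, lat 60°.
Square 2, 8: +2·2° lon, +8·1° lat → SW at lon -96°, lat 68°.
Subsquare r=17, t=19: +17·0.0833333° lon, +19·0.0416667° lat → SW at lon -94.5833°, lat 68.7917°.
latitude 68.7917° N, longitude 94.5833° W.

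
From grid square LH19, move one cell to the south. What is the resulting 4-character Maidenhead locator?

LH18

Latitude square 9; −1 → 8.
The longitude characters are unchanged.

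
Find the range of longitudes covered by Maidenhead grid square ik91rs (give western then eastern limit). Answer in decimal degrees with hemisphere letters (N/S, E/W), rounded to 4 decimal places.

0.5833° W, 0.5000° W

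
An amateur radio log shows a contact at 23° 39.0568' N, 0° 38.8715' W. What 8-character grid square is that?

IL93qp26

Add 180° to longitude and 90° to latitude: 179.35214, 113.65095.
Field: lon ⌊179.35214/20⌋ = 8 → I; lat ⌊113.65095/10⌋ = 11 → L.
Square: lon ⌊19.35214/2⌋ = 9; lat ⌊3.65095/1⌋ = 3.
Subsquare: lon ⌊1.35214/0.0833333⌋ = 16 → q; lat ⌊0.65095/0.0416667⌋ = 15 → p.
Extended square: lon ⌊0.01881/0.00833333⌋ = 2; lat ⌊0.02595/0.00416667⌋ = 6.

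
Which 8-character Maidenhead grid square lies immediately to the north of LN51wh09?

LN51wi00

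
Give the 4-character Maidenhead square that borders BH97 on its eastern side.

CH07

Longitude square 9; +1 → 10, wraps to 0, carry into field.
Longitude field B = 1; +1 → 2 = C.
The latitude characters are unchanged.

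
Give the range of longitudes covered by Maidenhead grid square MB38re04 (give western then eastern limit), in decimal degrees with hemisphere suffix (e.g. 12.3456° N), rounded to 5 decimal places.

Field M=12, B=1: +12·20° lon, +1·10° lat → SW at lon 60°, lat -80°.
Square 3, 8: +3·2° lon, +8·1° lat → SW at lon 66°, lat -72°.
Subsquare r=17, e=4: +17·0.0833333° lon, +4·0.0416667° lat → SW at lon 67.4167°, lat -71.8333°.
Extended square 0, 4: +0·0.00833333° lon, +4·0.00416667° lat → SW at lon 67.4167°, lat -71.8167°.
Cell spans 0.00833333° lon × 0.00416667° lat.
west 67.41667° E, east 67.42500° E.

67.41667° E, 67.42500° E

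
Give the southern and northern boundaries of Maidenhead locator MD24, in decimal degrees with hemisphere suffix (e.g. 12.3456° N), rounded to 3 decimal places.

Field M=12, D=3: +12·20° lon, +3·10° lat → SW at lon 60°, lat -60°.
Square 2, 4: +2·2° lon, +4·1° lat → SW at lon 64°, lat -56°.
Cell spans 2° lon × 1° lat.
south 56.000° S, north 55.000° S.

56.000° S, 55.000° S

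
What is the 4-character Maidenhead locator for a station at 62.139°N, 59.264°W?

Add 180° to longitude and 90° to latitude: 120.74, 152.14.
Field: 120.74/20 → 6 → G, 152.14/10 → 15 → P; chars GP.
Square: 0.74/2 → 0, 2.14/1 → 2; chars 02.

GP02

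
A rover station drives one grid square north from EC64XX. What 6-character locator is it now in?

EC65xa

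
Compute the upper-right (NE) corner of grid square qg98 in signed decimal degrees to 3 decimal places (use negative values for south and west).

-21.000, 160.000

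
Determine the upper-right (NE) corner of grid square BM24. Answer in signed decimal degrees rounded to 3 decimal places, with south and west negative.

35.000, -154.000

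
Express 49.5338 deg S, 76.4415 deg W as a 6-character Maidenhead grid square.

FE10sl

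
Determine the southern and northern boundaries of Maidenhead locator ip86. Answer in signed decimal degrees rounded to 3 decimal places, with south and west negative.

Field I=8, P=15: +8·20° lon, +15·10° lat → SW at lon -20°, lat 60°.
Square 8, 6: +8·2° lon, +6·1° lat → SW at lon -4°, lat 66°.
Cell spans 2° lon × 1° lat.
south 66.000, north 67.000.

66.000, 67.000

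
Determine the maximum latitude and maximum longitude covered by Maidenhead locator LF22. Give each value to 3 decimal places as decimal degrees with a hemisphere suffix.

Field L=11, F=5: +11·20° lon, +5·10° lat → SW at lon 40°, lat -40°.
Square 2, 2: +2·2° lon, +2·1° lat → SW at lon 44°, lat -38°.
Cell spans 2° lon × 1° lat. NE corner is SW corner plus one full cell.
latitude 37.000° S, longitude 46.000° E.

37.000° S, 46.000° E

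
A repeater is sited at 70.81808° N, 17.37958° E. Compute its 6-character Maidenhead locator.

Add 180° to longitude and 90° to latitude: 197.3796, 160.8181.
Field (20°×10°, letters A–R): 197.3796/20 → 9 → J, 160.8181/10 → 16 → Q; chars JQ.
Square (2°×1°, digits 0–9): 17.3796/2 → 8, 0.8181/1 → 0; chars 80.
Subsquare (5′×2.5′, letters a–x): 1.3796/0.0833333 → 16 → q, 0.8181/0.0416667 → 19 → t; chars qt.

JQ80qt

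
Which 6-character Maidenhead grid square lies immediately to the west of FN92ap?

Longitude subsquare a = 0; −1 → -1, wraps to 23 = x, carry into square.
Longitude square 9; −1 → 8.
The latitude characters are unchanged.

FN82xp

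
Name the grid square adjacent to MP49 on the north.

Latitude square 9; +1 → 10, wraps to 0, carry into field.
Latitude field P = 15; +1 → 16 = Q.
The longitude characters are unchanged.

MQ40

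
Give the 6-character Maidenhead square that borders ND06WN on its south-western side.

ND06vm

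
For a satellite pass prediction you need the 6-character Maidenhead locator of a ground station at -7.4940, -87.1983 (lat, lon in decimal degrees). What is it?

EI62jm

Add 180° to longitude and 90° to latitude: 92.8017, 82.5060.
Field: 92.8017/20 → 4 → E, 82.5060/10 → 8 → I; chars EI.
Square: 12.8017/2 → 6, 2.5060/1 → 2; chars 62.
Subsquare: 0.8017/0.0833333 → 9 → j, 0.5060/0.0416667 → 12 → m; chars jm.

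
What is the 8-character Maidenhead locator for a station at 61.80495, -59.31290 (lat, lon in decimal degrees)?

Shift to the Maidenhead origin (180°W, 90°S): lon 120.68710, lat 151.80495.
Field (20°×10°, letters A–R): lon ⌊120.68710/20⌋ = 6 → G; lat ⌊151.80495/10⌋ = 15 → P.
Square (2°×1°, digits 0–9): lon ⌊0.68710/2⌋ = 0; lat ⌊1.80495/1⌋ = 1.
Subsquare (5′×2.5′, letters a–x): lon ⌊0.68710/0.0833333⌋ = 8 → i; lat ⌊0.80495/0.0416667⌋ = 19 → t.
Extended square (30″×15″, digits 0–9): lon ⌊0.02043/0.00833333⌋ = 2; lat ⌊0.01328/0.00416667⌋ = 3.

GP01it23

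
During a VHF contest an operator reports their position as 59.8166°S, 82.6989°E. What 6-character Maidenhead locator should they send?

Shift to the Maidenhead origin (180°W, 90°S): lon 262.6989, lat 30.1834.
Field: 262.6989/20 → 13 → N, 30.1834/10 → 3 → D; chars ND.
Square: 2.6989/2 → 1, 0.1834/1 → 0; chars 10.
Subsquare: 0.6989/0.0833333 → 8 → i, 0.1834/0.0416667 → 4 → e; chars ie.

ND10ie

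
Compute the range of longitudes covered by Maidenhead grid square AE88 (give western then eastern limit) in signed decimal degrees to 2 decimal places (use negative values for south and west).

Field A=0, E=4: +0·20° lon, +4·10° lat → SW at lon -180°, lat -50°.
Square 8, 8: +8·2° lon, +8·1° lat → SW at lon -164°, lat -42°.
Cell spans 2° lon × 1° lat.
west -164.00, east -162.00.

-164.00, -162.00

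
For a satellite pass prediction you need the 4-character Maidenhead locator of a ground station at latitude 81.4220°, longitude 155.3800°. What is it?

Offset from 180°W / 90°S: lon 335.38°, lat 171.42°.
Field (20°×10°, letters A–R): lon ⌊335.38/20⌋ = 16 → Q; lat ⌊171.42/10⌋ = 17 → R.
Square (2°×1°, digits 0–9): lon ⌊15.38/2⌋ = 7; lat ⌊1.42/1⌋ = 1.

QR71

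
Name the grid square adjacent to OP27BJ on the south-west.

OP27ai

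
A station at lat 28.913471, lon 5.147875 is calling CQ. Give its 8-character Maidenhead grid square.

Add 180° to longitude and 90° to latitude: 185.14787, 118.91347.
Field: lon ⌊185.14787/20⌋ = 9 → J; lat ⌊118.91347/10⌋ = 11 → L.
Square: lon ⌊5.14787/2⌋ = 2; lat ⌊8.91347/1⌋ = 8.
Subsquare: lon ⌊1.14787/0.0833333⌋ = 13 → n; lat ⌊0.91347/0.0416667⌋ = 21 → v.
Extended square: lon ⌊0.06454/0.00833333⌋ = 7; lat ⌊0.03847/0.00416667⌋ = 9.

JL28nv79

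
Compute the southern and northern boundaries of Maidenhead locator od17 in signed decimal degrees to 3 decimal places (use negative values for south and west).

Field O=14, D=3: +14·20° lon, +3·10° lat → SW at lon 100°, lat -60°.
Square 1, 7: +1·2° lon, +7·1° lat → SW at lon 102°, lat -53°.
Cell spans 2° lon × 1° lat.
south -53.000, north -52.000.

-53.000, -52.000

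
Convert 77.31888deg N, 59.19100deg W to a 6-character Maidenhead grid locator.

GQ07jh

Offset from 180°W / 90°S: lon 120.8090°, lat 167.3189°.
Field: lon ⌊120.8090/20⌋ = 6 → G; lat ⌊167.3189/10⌋ = 16 → Q.
Square: lon ⌊0.8090/2⌋ = 0; lat ⌊7.3189/1⌋ = 7.
Subsquare: lon ⌊0.8090/0.0833333⌋ = 9 → j; lat ⌊0.3189/0.0416667⌋ = 7 → h.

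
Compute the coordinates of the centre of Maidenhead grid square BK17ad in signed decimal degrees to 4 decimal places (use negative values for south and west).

17.1458, -157.9583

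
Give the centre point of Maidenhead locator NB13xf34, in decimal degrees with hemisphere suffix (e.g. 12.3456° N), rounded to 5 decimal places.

Field N=13, B=1: +13·20° lon, +1·10° lat → SW at lon 80°, lat -80°.
Square 1, 3: +1·2° lon, +3·1° lat → SW at lon 82°, lat -77°.
Subsquare x=23, f=5: +23·0.0833333° lon, +5·0.0416667° lat → SW at lon 83.9167°, lat -76.7917°.
Extended square 3, 4: +3·0.00833333° lon, +4·0.00416667° lat → SW at lon 83.9417°, lat -76.775°.
Cell spans 0.00833333° lon × 0.00416667° lat. Centre is SW corner plus half of each.
latitude 76.77292° S, longitude 83.94583° E.

76.77292° S, 83.94583° E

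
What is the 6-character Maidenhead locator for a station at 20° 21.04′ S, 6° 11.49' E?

JG39cp

Add 180° to longitude and 90° to latitude: 186.1915, 69.6493.
Field: lon ⌊186.1915/20⌋ = 9 → J; lat ⌊69.6493/10⌋ = 6 → G.
Square: lon ⌊6.1915/2⌋ = 3; lat ⌊9.6493/1⌋ = 9.
Subsquare: lon ⌊0.1915/0.0833333⌋ = 2 → c; lat ⌊0.6493/0.0416667⌋ = 15 → p.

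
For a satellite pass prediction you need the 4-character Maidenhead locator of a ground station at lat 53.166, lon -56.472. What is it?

GO13

Shift to the Maidenhead origin (180°W, 90°S): lon 123.53, lat 143.17.
Field (20°×10°, letters A–R): lon ⌊123.53/20⌋ = 6 → G; lat ⌊143.17/10⌋ = 14 → O.
Square (2°×1°, digits 0–9): lon ⌊3.53/2⌋ = 1; lat ⌊3.17/1⌋ = 3.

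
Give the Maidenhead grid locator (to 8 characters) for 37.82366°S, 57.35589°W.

Offset from 180°W / 90°S: lon 122.64411°, lat 52.17634°.
Field (20°×10°, letters A–R): lon ⌊122.64411/20⌋ = 6 → G; lat ⌊52.17634/10⌋ = 5 → F.
Square (2°×1°, digits 0–9): lon ⌊2.64411/2⌋ = 1; lat ⌊2.17634/1⌋ = 2.
Subsquare (5′×2.5′, letters a–x): lon ⌊0.64411/0.0833333⌋ = 7 → h; lat ⌊0.17634/0.0416667⌋ = 4 → e.
Extended square (30″×15″, digits 0–9): lon ⌊0.06078/0.00833333⌋ = 7; lat ⌊0.00967/0.00416667⌋ = 2.

GF12he72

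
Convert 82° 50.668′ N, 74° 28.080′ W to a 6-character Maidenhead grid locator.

Offset from 180°W / 90°S: lon 105.5320°, lat 172.8445°.
Field: 105.5320/20 → 5 → F, 172.8445/10 → 17 → R; chars FR.
Square: 5.5320/2 → 2, 2.8445/1 → 2; chars 22.
Subsquare: 1.5320/0.0833333 → 18 → s, 0.8445/0.0416667 → 20 → u; chars su.

FR22su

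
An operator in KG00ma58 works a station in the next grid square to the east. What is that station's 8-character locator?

KG00ma68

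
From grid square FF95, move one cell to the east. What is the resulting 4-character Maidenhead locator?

Longitude square 9; +1 → 10, wraps to 0, carry into field.
Longitude field F = 5; +1 → 6 = G.
The latitude characters are unchanged.

GF05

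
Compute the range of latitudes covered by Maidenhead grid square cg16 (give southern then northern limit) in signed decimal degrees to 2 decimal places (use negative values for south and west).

Field C=2, G=6: +2·20° lon, +6·10° lat → SW at lon -140°, lat -30°.
Square 1, 6: +1·2° lon, +6·1° lat → SW at lon -138°, lat -24°.
Cell spans 2° lon × 1° lat.
south -24.00, north -23.00.

-24.00, -23.00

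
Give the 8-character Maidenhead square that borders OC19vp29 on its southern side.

OC19vp28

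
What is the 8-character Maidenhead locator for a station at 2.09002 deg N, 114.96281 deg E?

OJ72lc51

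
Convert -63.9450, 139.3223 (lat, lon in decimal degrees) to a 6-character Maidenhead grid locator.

PC96pb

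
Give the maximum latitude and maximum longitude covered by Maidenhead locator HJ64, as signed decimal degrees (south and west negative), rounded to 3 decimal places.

Field H=7, J=9: +7·20° lon, +9·10° lat → SW at lon -40°, lat 0°.
Square 6, 4: +6·2° lon, +4·1° lat → SW at lon -28°, lat 4°.
Cell spans 2° lon × 1° lat. NE corner is SW corner plus one full cell.
latitude 5.000, longitude -26.000.

5.000, -26.000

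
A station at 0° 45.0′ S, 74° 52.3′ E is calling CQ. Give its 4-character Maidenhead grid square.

MI79

Shift to the Maidenhead origin (180°W, 90°S): lon 254.87, lat 89.25.
Field: 254.87/20 → 12 → M, 89.25/10 → 8 → I; chars MI.
Square: 14.87/2 → 7, 9.25/1 → 9; chars 79.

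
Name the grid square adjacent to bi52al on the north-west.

BI42xm

Longitude subsquare a = 0; −1 → -1, wraps to 23 = x, carry into square.
Longitude square 5; −1 → 4.
Latitude subsquare l = 11; +1 → 12 = m.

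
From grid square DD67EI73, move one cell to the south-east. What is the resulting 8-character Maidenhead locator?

DD67ei82

Longitude extended square 7; +1 → 8.
Latitude extended square 3; −1 → 2.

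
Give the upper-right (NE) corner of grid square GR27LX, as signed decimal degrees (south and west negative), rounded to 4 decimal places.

88.0000, -55.0000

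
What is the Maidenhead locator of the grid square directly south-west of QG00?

Longitude square 0; −1 → -1, wraps to 9, carry into field.
Longitude field Q = 16; −1 → 15 = P.
Latitude square 0; −1 → -1, wraps to 9, carry into field.
Latitude field G = 6; −1 → 5 = F.

PF99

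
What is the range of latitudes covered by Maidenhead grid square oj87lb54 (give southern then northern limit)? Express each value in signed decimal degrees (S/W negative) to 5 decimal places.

7.05833, 7.06250

Field O=14, J=9: +14·20° lon, +9·10° lat → SW at lon 100°, lat 0°.
Square 8, 7: +8·2° lon, +7·1° lat → SW at lon 116°, lat 7°.
Subsquare l=11, b=1: +11·0.0833333° lon, +1·0.0416667° lat → SW at lon 116.917°, lat 7.04167°.
Extended square 5, 4: +5·0.00833333° lon, +4·0.00416667° lat → SW at lon 116.958°, lat 7.05833°.
Cell spans 0.00833333° lon × 0.00416667° lat.
south 7.05833, north 7.06250.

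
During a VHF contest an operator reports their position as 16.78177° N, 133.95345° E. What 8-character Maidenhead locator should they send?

Shift to the Maidenhead origin (180°W, 90°S): lon 313.95345, lat 106.78177.
Field (20°×10°, letters A–R): lon ⌊313.95345/20⌋ = 15 → P; lat ⌊106.78177/10⌋ = 10 → K.
Square (2°×1°, digits 0–9): lon ⌊13.95345/2⌋ = 6; lat ⌊6.78177/1⌋ = 6.
Subsquare (5′×2.5′, letters a–x): lon ⌊1.95345/0.0833333⌋ = 23 → x; lat ⌊0.78177/0.0416667⌋ = 18 → s.
Extended square (30″×15″, digits 0–9): lon ⌊0.03678/0.00833333⌋ = 4; lat ⌊0.03177/0.00416667⌋ = 7.

PK66xs47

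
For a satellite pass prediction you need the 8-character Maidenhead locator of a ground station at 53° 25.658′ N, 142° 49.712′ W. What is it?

BO83ok02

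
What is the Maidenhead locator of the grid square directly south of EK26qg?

Latitude subsquare g = 6; −1 → 5 = f.
The longitude characters are unchanged.

EK26qf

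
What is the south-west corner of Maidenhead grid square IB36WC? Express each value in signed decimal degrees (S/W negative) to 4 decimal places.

-73.9167, -12.1667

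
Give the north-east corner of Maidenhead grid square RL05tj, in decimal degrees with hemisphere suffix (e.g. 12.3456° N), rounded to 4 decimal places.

25.4167° N, 161.6667° E

Field R=17, L=11: +17·20° lon, +11·10° lat → SW at lon 160°, lat 20°.
Square 0, 5: +0·2° lon, +5·1° lat → SW at lon 160°, lat 25°.
Subsquare t=19, j=9: +19·0.0833333° lon, +9·0.0416667° lat → SW at lon 161.583°, lat 25.375°.
Cell spans 0.0833333° lon × 0.0416667° lat. NE corner is SW corner plus one full cell.
latitude 25.4167° N, longitude 161.6667° E.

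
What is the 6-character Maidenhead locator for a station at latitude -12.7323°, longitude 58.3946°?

Offset from 180°W / 90°S: lon 238.3946°, lat 77.2677°.
Field: lon ⌊238.3946/20⌋ = 11 → L; lat ⌊77.2677/10⌋ = 7 → H.
Square: lon ⌊18.3946/2⌋ = 9; lat ⌊7.2677/1⌋ = 7.
Subsquare: lon ⌊0.3946/0.0833333⌋ = 4 → e; lat ⌊0.2677/0.0416667⌋ = 6 → g.

LH97eg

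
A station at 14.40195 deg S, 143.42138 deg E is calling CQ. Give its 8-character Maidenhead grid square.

Offset from 180°W / 90°S: lon 323.42138°, lat 75.59805°.
Field: lon ⌊323.42138/20⌋ = 16 → Q; lat ⌊75.59805/10⌋ = 7 → H.
Square: lon ⌊3.42138/2⌋ = 1; lat ⌊5.59805/1⌋ = 5.
Subsquare: lon ⌊1.42138/0.0833333⌋ = 17 → r; lat ⌊0.59805/0.0416667⌋ = 14 → o.
Extended square: lon ⌊0.00471/0.00833333⌋ = 0; lat ⌊0.01472/0.00416667⌋ = 3.

QH15ro03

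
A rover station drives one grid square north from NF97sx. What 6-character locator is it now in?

Latitude subsquare x = 23; +1 → 24, wraps to 0 = a, carry into square.
Latitude square 7; +1 → 8.
The longitude characters are unchanged.

NF98sa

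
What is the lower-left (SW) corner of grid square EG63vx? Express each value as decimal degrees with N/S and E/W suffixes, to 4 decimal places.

26.0417° S, 86.2500° W

Field E=4, G=6: +4·20° lon, +6·10° lat → SW at lon -100°, lat -30°.
Square 6, 3: +6·2° lon, +3·1° lat → SW at lon -88°, lat -27°.
Subsquare v=21, x=23: +21·0.0833333° lon, +23·0.0416667° lat → SW at lon -86.25°, lat -26.0417°.
latitude 26.0417° S, longitude 86.2500° W.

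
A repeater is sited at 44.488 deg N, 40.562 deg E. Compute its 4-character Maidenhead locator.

LN04

Add 180° to longitude and 90° to latitude: 220.56, 134.49.
Field: 220.56/20 → 11 → L, 134.49/10 → 13 → N; chars LN.
Square: 0.56/2 → 0, 4.49/1 → 4; chars 04.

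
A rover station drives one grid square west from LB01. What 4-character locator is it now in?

Longitude square 0; −1 → -1, wraps to 9, carry into field.
Longitude field L = 11; −1 → 10 = K.
The latitude characters are unchanged.

KB91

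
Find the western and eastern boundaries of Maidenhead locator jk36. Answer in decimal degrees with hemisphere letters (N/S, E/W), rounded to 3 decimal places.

6.000° E, 8.000° E

Field J=9, K=10: +9·20° lon, +10·10° lat → SW at lon 0°, lat 10°.
Square 3, 6: +3·2° lon, +6·1° lat → SW at lon 6°, lat 16°.
Cell spans 2° lon × 1° lat.
west 6.000° E, east 8.000° E.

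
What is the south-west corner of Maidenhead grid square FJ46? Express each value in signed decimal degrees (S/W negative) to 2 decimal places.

Field F=5, J=9: +5·20° lon, +9·10° lat → SW at lon -80°, lat 0°.
Square 4, 6: +4·2° lon, +6·1° lat → SW at lon -72°, lat 6°.
latitude 6.00, longitude -72.00.

6.00, -72.00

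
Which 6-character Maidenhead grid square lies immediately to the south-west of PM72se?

Longitude subsquare s = 18; −1 → 17 = r.
Latitude subsquare e = 4; −1 → 3 = d.

PM72rd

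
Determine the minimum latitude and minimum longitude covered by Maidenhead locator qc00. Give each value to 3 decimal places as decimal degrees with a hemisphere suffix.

70.000° S, 140.000° E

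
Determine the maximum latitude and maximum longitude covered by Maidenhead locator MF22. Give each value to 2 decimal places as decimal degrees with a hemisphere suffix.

37.00° S, 66.00° E

Field M=12, F=5: +12·20° lon, +5·10° lat → SW at lon 60°, lat -40°.
Square 2, 2: +2·2° lon, +2·1° lat → SW at lon 64°, lat -38°.
Cell spans 2° lon × 1° lat. NE corner is SW corner plus one full cell.
latitude 37.00° S, longitude 66.00° E.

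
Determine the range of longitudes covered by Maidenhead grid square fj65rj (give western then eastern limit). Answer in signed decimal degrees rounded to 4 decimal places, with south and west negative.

-66.5833, -66.5000

Field F=5, J=9: +5·20° lon, +9·10° lat → SW at lon -80°, lat 0°.
Square 6, 5: +6·2° lon, +5·1° lat → SW at lon -68°, lat 5°.
Subsquare r=17, j=9: +17·0.0833333° lon, +9·0.0416667° lat → SW at lon -66.5833°, lat 5.375°.
Cell spans 0.0833333° lon × 0.0416667° lat.
west -66.5833, east -66.5000.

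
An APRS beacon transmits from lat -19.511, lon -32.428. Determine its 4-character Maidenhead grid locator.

HH30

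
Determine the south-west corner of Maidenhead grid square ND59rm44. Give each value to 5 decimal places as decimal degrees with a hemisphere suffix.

50.48333° S, 91.45000° E

Field N=13, D=3: +13·20° lon, +3·10° lat → SW at lon 80°, lat -60°.
Square 5, 9: +5·2° lon, +9·1° lat → SW at lon 90°, lat -51°.
Subsquare r=17, m=12: +17·0.0833333° lon, +12·0.0416667° lat → SW at lon 91.4167°, lat -50.5°.
Extended square 4, 4: +4·0.00833333° lon, +4·0.00416667° lat → SW at lon 91.45°, lat -50.4833°.
latitude 50.48333° S, longitude 91.45000° E.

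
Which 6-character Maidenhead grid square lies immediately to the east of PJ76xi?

PJ86ai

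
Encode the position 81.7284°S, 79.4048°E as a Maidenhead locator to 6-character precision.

Shift to the Maidenhead origin (180°W, 90°S): lon 259.4048, lat 8.2716.
Field (20°×10°, letters A–R): 259.4048/20 → 12 → M, 8.2716/10 → 0 → A; chars MA.
Square (2°×1°, digits 0–9): 19.4048/2 → 9, 8.2716/1 → 8; chars 98.
Subsquare (5′×2.5′, letters a–x): 1.4048/0.0833333 → 16 → q, 0.2716/0.0416667 → 6 → g; chars qg.

MA98qg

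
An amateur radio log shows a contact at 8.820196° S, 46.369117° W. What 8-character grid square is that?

GI61te53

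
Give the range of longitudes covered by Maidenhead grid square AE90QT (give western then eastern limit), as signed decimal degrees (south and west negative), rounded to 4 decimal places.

-160.6667, -160.5833

Field A=0, E=4: +0·20° lon, +4·10° lat → SW at lon -180°, lat -50°.
Square 9, 0: +9·2° lon, +0·1° lat → SW at lon -162°, lat -50°.
Subsquare q=16, t=19: +16·0.0833333° lon, +19·0.0416667° lat → SW at lon -160.667°, lat -49.2083°.
Cell spans 0.0833333° lon × 0.0416667° lat.
west -160.6667, east -160.5833.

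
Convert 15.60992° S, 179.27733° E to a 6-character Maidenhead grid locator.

RH94pj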